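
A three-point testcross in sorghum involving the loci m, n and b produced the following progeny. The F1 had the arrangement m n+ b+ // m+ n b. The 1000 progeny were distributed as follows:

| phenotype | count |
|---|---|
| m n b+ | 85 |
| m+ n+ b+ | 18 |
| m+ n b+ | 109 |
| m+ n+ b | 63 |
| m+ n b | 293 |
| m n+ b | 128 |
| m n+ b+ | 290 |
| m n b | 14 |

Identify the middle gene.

m

The two rarest classes, m+ n+ b+ and m n b, are the double crossovers. Comparing them with the parentals, only the m allele has switched, so m is the middle locus and the order is b – m – n.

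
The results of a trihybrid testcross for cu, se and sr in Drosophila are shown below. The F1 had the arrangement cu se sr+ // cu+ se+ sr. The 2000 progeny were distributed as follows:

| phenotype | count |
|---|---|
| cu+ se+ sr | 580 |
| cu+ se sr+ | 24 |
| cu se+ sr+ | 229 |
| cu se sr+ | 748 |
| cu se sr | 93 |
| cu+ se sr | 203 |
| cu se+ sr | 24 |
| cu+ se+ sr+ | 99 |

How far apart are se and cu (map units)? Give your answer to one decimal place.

24.0 map units

The two rarest classes, cu+ se sr+ and cu se+ sr, are the double crossovers. Comparing them with the parentals, only the cu allele has switched, so cu is the middle locus and the order is sr – cu – se.
Crossovers in the cu–se interval produce the single-crossover classes cu se+ sr+ and cu+ se sr (229 + 203 = 432) plus the double crossovers (48).
RF(cu–se) = (432 + 48) / 2000 = 480/2000 = 0.2400 → 24.0 map units.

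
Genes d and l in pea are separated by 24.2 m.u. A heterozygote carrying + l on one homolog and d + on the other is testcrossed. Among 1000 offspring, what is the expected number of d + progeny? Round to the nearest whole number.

379

A map distance of 24.2 m.u. corresponds to a recombination frequency of 0.242.
The F1 is + l / d +, so d + is a parental gamete class with expected frequency (1 − r)/2 = 0.758/2 = 0.3790.
Expected number = 0.3790 × 1000 = 379.00 ≈ 379.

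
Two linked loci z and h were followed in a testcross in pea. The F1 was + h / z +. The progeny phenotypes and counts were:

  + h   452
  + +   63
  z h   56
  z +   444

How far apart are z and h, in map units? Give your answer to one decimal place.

The recombinant classes are + + and z h: 63 + 56 = 119.
Recombination frequency = 119/1015 = 0.1172 ≈ 11.7%, i.e. 11.7 map units.

11.7 map units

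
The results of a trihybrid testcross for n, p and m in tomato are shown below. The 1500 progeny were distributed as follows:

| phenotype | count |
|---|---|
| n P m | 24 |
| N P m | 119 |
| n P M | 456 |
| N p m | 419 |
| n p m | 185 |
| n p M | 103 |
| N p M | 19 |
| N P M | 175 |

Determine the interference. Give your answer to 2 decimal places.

The two most frequent reciprocal classes, N p m and n P M, are the parental types, so the F1 was N p m / n P M.
The two rarest classes, N p M and n P m, are the double crossovers. Comparing them with the parentals, only the m allele has switched, so m is the middle locus and the order is p – m – n.
p–m: (222 + 43)/1500 = 0.1767; m–n: (360 + 43)/1500 = 0.2687.
Expected DCO frequency = 0.1767 × 0.2687 ≈ 0.04748; observed = 43/1500 ≈ 0.02867.
Coefficient of coincidence = 0.02867/0.04748 ≈ 0.60; interference = 1 − 0.60 = 0.40.

0.40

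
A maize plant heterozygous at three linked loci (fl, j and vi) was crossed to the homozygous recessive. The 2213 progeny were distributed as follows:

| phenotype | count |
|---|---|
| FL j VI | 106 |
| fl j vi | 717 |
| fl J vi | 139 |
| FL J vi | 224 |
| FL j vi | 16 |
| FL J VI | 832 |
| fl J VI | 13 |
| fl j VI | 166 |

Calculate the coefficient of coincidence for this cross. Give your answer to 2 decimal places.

The two most frequent reciprocal classes, FL J VI and fl j vi, are the parental types, so the F1 was FL J VI / fl j vi.
The two rarest classes, fl J VI and FL j vi, are the double crossovers. Comparing them with the parentals, only the fl allele has switched, so fl is the middle locus and the order is j – fl – vi.
j–fl: (245 + 29)/2213 = 0.1238; fl–vi: (390 + 29)/2213 = 0.1893.
Expected DCO frequency = 0.1238 × 0.1893 ≈ 0.02344; observed = 29/2213 ≈ 0.01310.
Coefficient of coincidence = 0.01310/0.02344 ≈ 0.56.

0.56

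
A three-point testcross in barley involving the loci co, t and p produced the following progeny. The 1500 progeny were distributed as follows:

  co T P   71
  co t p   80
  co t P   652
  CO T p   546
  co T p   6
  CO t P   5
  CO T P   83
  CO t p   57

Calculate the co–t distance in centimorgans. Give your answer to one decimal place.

9.3 centimorgans

The two most frequent reciprocal classes, co t P and CO T p, are the parental types, so the F1 was co t P / CO T p.
The two rarest classes, CO t P and co T p, are the double crossovers. Comparing them with the parentals, only the co allele has switched, so co is the middle locus and the order is t – co – p.
Crossovers in the t–co interval produce the single-crossover classes co T P and CO t p (71 + 57 = 128) plus the double crossovers (11).
RF(t–co) = (128 + 11) / 1500 = 139/1500 = 0.0927 → 9.3 centimorgans.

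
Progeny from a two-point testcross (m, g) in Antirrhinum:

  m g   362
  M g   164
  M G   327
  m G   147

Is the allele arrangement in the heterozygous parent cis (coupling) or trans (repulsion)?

The two most frequent classes are M G (327) and m g (362); these are the parental (non-recombinant) types.
So the F1 carried M G on one chromosome and m g on the other — the recessive alleles are on the same chromosome (cis / coupling).

cis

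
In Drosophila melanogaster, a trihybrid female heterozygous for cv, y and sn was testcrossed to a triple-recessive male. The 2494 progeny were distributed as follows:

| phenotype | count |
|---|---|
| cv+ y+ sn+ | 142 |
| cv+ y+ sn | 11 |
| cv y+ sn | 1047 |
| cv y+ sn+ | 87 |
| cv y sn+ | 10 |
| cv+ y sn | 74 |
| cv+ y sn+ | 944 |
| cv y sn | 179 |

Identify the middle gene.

The two most frequent reciprocal classes, cv y+ sn and cv+ y sn+, are the parental types, so the F1 was cv y+ sn / cv+ y sn+.
The two rarest classes, cv+ y+ sn and cv y sn+, are the double crossovers. Comparing them with the parentals, only the cv allele has switched, so cv is the middle locus and the order is y – cv – sn.

cv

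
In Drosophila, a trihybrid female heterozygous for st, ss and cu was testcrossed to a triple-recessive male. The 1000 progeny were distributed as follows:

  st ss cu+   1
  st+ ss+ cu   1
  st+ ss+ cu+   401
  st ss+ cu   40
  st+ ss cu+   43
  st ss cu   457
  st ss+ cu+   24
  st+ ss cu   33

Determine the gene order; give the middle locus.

The two most frequent reciprocal classes, st+ ss+ cu+ and st ss cu, are the parental types, so the F1 was st+ ss+ cu+ / st ss cu.
The two rarest classes, st+ ss+ cu and st ss cu+, are the double crossovers. Comparing them with the parentals, only the cu allele has switched, so cu is the middle locus and the order is st – cu – ss.

cu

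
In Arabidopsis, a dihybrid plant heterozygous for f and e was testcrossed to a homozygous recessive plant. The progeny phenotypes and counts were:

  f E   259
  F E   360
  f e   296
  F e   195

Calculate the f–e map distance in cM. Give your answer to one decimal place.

40.9 cM

The two most frequent classes, F E (360) and f e (296), are the parental types, so the F1 was F E / f e.
The recombinant classes are F e and f E: 195 + 259 = 454.
Recombination frequency = 454/1110 = 0.4090 ≈ 40.9%, i.e. 40.9 cM.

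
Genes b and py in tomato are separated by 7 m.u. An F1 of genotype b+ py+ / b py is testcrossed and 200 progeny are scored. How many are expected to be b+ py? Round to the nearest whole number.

7

A map distance of 7 m.u. corresponds to a recombination frequency of 0.070.
The F1 is b+ py+ / b py, so b+ py is a recombinant gamete class with expected frequency r/2 = 0.070/2 = 0.0350.
Expected number = 0.0350 × 200 = 7.00 ≈ 7.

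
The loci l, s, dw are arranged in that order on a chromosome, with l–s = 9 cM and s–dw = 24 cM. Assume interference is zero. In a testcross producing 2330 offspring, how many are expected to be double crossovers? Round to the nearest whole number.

50

Map distances give recombination frequencies of 0.090 and 0.240 for the two intervals.
With no interference, expected double-crossover frequency = 0.090 × 0.240 = 0.02160.
Expected number = 0.02160 × 2330 = 50.33 ≈ 50.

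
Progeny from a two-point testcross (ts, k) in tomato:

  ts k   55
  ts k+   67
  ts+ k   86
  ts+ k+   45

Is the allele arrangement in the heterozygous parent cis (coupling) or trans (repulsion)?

The two most frequent classes are ts+ k (86) and ts k+ (67); these are the parental (non-recombinant) types.
So the F1 carried ts+ k on one chromosome and ts k+ on the other — the recessive alleles are on opposite chromosomes (trans / repulsion).

trans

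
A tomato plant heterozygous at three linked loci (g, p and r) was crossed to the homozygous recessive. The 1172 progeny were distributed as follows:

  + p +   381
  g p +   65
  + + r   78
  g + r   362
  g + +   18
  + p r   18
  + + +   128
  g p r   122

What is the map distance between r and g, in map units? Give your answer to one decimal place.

The two most frequent reciprocal classes, + p + and g + r, are the parental types, so the F1 was + p + / g + r.
The two rarest classes, + p r and g + +, are the double crossovers. Comparing them with the parentals, only the r allele has switched, so r is the middle locus and the order is p – r – g.
Crossovers in the r–g interval produce the single-crossover classes g p + and + + r (65 + 78 = 143) plus the double crossovers (36).
RF(r–g) = (143 + 36) / 1172 = 179/1172 = 0.1527 → 15.3 map units.

15.3 map units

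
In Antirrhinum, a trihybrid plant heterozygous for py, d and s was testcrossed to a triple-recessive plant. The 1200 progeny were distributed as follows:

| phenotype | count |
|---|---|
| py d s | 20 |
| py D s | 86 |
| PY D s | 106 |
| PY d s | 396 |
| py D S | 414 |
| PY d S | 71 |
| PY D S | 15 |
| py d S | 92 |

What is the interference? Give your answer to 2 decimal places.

The two most frequent reciprocal classes, PY d s and py D S, are the parental types, so the F1 was PY d s / py D S.
The two rarest classes, py d s and PY D S, are the double crossovers. Comparing them with the parentals, only the py allele has switched, so py is the middle locus and the order is s – py – d.
s–py: (157 + 35)/1200 = 0.1600; py–d: (198 + 35)/1200 = 0.1942.
Expected DCO frequency = 0.1600 × 0.1942 ≈ 0.03107; observed = 35/1200 ≈ 0.02917.
Coefficient of coincidence = 0.02917/0.03107 ≈ 0.94; interference = 1 − 0.94 = 0.06.

0.06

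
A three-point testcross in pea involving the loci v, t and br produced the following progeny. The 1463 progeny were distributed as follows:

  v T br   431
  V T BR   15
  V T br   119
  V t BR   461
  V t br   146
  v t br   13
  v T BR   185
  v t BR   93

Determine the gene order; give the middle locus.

The two most frequent reciprocal classes, v T br and V t BR, are the parental types, so the F1 was v T br / V t BR.
The two rarest classes, v t br and V T BR, are the double crossovers. Comparing them with the parentals, only the t allele has switched, so t is the middle locus and the order is v – t – br.

t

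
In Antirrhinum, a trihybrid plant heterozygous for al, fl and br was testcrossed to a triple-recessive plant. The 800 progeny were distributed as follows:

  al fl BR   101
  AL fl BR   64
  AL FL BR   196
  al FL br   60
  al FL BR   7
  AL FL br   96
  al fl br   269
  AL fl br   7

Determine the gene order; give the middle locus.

al

The two most frequent reciprocal classes, AL FL BR and al fl br, are the parental types, so the F1 was AL FL BR / al fl br.
The two rarest classes, al FL BR and AL fl br, are the double crossovers. Comparing them with the parentals, only the al allele has switched, so al is the middle locus and the order is br – al – fl.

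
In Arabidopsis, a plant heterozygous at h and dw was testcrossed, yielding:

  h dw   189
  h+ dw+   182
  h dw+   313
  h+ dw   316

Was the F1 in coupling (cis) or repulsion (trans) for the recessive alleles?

trans

The two most frequent classes are h+ dw (316) and h dw+ (313); these are the parental (non-recombinant) types.
So the F1 carried h+ dw on one chromosome and h dw+ on the other — the recessive alleles are on opposite chromosomes (trans / repulsion).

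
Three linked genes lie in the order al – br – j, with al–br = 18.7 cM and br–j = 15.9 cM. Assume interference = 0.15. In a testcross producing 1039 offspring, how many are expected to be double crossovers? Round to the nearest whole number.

26

Map distances give recombination frequencies of 0.187 and 0.159 for the two intervals.
With interference 0.15 (so coincidence = 0.85), expected double-crossover frequency = 0.187 × 0.159 × 0.85 = 0.02527.
Expected number = 0.02527 × 1039 = 26.26 ≈ 26.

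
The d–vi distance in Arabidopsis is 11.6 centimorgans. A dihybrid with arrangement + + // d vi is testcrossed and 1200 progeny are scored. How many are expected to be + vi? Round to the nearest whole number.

A map distance of 11.6 centimorgans corresponds to a recombination frequency of 0.116.
The F1 is + + / d vi, so + vi is a recombinant gamete class with expected frequency r/2 = 0.116/2 = 0.0580.
Expected number = 0.0580 × 1200 = 69.60 ≈ 70.

70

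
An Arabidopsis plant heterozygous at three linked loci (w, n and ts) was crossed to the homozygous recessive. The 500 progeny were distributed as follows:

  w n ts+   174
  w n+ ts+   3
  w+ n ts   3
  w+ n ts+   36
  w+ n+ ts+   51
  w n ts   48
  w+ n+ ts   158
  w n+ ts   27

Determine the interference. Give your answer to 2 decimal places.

The two most frequent reciprocal classes, w+ n+ ts and w n ts+, are the parental types, so the F1 was w+ n+ ts / w n ts+.
The two rarest classes, w+ n ts and w n+ ts+, are the double crossovers. Comparing them with the parentals, only the n allele has switched, so n is the middle locus and the order is w – n – ts.
w–n: (63 + 6)/500 = 0.1380; n–ts: (99 + 6)/500 = 0.2100.
Expected DCO frequency = 0.1380 × 0.2100 ≈ 0.02898; observed = 6/500 ≈ 0.01200.
Coefficient of coincidence = 0.01200/0.02898 ≈ 0.41; interference = 1 − 0.41 = 0.59.

0.59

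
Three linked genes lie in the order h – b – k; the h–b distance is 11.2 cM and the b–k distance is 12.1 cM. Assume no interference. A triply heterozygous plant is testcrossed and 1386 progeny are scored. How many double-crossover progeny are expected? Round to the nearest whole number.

19

Map distances give recombination frequencies of 0.112 and 0.121 for the two intervals.
With no interference, expected double-crossover frequency = 0.112 × 0.121 = 0.01355.
Expected number = 0.01355 × 1386 = 18.78 ≈ 19.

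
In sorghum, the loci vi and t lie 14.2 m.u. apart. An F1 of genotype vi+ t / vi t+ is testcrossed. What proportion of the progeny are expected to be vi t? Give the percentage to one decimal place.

7.1%

A map distance of 14.2 m.u. corresponds to a recombination frequency of 0.142.
The F1 is vi+ t / vi t+, so vi t is a recombinant gamete class with expected frequency r/2 = 0.142/2 = 0.0710.
That is 0.0710 = 7.1% of the progeny.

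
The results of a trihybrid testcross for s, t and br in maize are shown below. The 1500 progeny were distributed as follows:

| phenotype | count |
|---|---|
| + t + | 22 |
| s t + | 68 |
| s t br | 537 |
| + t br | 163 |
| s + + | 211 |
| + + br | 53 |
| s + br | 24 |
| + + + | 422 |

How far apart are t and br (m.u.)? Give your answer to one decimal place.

11.1 m.u.

The two most frequent reciprocal classes, s t br and + + +, are the parental types, so the F1 was s t br / + + +.
The two rarest classes, s + br and + t +, are the double crossovers. Comparing them with the parentals, only the t allele has switched, so t is the middle locus and the order is s – t – br.
Crossovers in the t–br interval produce the single-crossover classes s t + and + + br (68 + 53 = 121) plus the double crossovers (46).
RF(t–br) = (121 + 46) / 1500 = 167/1500 = 0.1113 → 11.1 m.u.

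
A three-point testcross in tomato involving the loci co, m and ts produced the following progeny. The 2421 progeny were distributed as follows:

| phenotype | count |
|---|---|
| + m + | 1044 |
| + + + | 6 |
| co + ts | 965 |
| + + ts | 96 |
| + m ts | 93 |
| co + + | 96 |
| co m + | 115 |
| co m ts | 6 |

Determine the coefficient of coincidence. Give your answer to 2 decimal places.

The two most frequent reciprocal classes, co + ts and + m +, are the parental types, so the F1 was co + ts / + m +.
The two rarest classes, co m ts and + + +, are the double crossovers. Comparing them with the parentals, only the m allele has switched, so m is the middle locus and the order is co – m – ts.
co–m: (211 + 12)/2421 = 0.0921; m–ts: (189 + 12)/2421 = 0.0830.
Expected DCO frequency = 0.0921 × 0.0830 ≈ 0.00764; observed = 12/2421 ≈ 0.00496.
Coefficient of coincidence = 0.00496/0.00764 ≈ 0.65.

0.65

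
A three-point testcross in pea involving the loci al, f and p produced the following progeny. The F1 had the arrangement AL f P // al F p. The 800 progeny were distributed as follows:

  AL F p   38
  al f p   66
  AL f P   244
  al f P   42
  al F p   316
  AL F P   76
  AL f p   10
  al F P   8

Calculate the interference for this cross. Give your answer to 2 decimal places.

0.08

The two rarest classes, AL f p and al F P, are the double crossovers. Comparing them with the parentals, only the p allele has switched, so p is the middle locus and the order is al – p – f.
al–p: (80 + 18)/800 = 0.1225; p–f: (142 + 18)/800 = 0.2000.
Expected DCO frequency = 0.1225 × 0.2000 ≈ 0.02450; observed = 18/800 ≈ 0.02250.
Coefficient of coincidence = 0.02250/0.02450 ≈ 0.92; interference = 1 − 0.92 = 0.08.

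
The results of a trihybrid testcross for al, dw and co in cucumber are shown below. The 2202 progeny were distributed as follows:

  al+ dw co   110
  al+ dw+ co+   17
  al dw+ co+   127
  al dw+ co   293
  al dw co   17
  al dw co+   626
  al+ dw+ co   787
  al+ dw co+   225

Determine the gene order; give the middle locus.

co

The two most frequent reciprocal classes, al dw co+ and al+ dw+ co, are the parental types, so the F1 was al dw co+ / al+ dw+ co.
The two rarest classes, al dw co and al+ dw+ co+, are the double crossovers. Comparing them with the parentals, only the co allele has switched, so co is the middle locus and the order is dw – co – al.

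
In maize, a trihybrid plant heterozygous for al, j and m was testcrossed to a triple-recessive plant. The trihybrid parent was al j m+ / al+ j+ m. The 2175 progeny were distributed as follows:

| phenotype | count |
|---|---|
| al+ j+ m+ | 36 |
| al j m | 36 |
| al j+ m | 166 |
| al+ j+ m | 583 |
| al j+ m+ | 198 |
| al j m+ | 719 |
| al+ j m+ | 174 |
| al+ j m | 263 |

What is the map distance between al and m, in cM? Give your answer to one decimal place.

The two rarest classes, al j m and al+ j+ m+, are the double crossovers. Comparing them with the parentals, only the m allele has switched, so m is the middle locus and the order is al – m – j.
Crossovers in the al–m interval produce the single-crossover classes al+ j m+ and al j+ m (174 + 166 = 340) plus the double crossovers (72).
RF(al–m) = (340 + 72) / 2175 = 412/2175 = 0.1894 → 18.9 cM.

18.9 cM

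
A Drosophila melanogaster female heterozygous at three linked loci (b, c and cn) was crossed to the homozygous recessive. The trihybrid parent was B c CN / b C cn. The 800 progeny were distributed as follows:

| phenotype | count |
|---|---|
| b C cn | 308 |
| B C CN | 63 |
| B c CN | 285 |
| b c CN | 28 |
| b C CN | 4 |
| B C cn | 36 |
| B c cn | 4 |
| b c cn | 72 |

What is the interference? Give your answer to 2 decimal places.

The two rarest classes, B c cn and b C CN, are the double crossovers. Comparing them with the parentals, only the cn allele has switched, so cn is the middle locus and the order is b – cn – c.
b–cn: (64 + 8)/800 = 0.0900; cn–c: (135 + 8)/800 = 0.1787.
Expected DCO frequency = 0.0900 × 0.1787 ≈ 0.01608; observed = 8/800 ≈ 0.01000.
Coefficient of coincidence = 0.01000/0.01608 ≈ 0.62; interference = 1 − 0.62 = 0.38.

0.38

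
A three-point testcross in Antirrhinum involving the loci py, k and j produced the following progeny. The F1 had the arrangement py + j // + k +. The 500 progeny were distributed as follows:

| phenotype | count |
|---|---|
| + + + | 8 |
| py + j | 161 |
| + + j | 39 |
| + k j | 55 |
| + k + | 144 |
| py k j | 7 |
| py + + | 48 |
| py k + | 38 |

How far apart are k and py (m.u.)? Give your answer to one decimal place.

The two rarest classes, py k j and + + +, are the double crossovers. Comparing them with the parentals, only the k allele has switched, so k is the middle locus and the order is j – k – py.
Crossovers in the k–py interval produce the single-crossover classes + + j and py k + (39 + 38 = 77) plus the double crossovers (15).
RF(k–py) = (77 + 15) / 500 = 92/500 = 0.1840 → 18.4 m.u.

18.4 m.u.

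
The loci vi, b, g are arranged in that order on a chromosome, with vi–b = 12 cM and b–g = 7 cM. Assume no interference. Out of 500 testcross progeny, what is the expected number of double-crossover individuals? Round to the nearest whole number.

4

Map distances give recombination frequencies of 0.120 and 0.070 for the two intervals.
With no interference, expected double-crossover frequency = 0.120 × 0.070 = 0.00840.
Expected number = 0.00840 × 500 = 4.20 ≈ 4.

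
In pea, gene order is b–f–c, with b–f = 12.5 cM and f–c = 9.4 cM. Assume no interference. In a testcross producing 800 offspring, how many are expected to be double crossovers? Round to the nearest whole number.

Map distances give recombination frequencies of 0.125 and 0.094 for the two intervals.
With no interference, expected double-crossover frequency = 0.125 × 0.094 = 0.01175.
Expected number = 0.01175 × 800 = 9.40 ≈ 9.

9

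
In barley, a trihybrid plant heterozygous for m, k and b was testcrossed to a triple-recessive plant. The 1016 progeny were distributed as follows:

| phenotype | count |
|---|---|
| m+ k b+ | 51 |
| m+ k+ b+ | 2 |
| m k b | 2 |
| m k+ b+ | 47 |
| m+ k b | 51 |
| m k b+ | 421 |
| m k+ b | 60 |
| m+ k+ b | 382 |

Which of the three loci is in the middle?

b

The two most frequent reciprocal classes, m k b+ and m+ k+ b, are the parental types, so the F1 was m k b+ / m+ k+ b.
The two rarest classes, m k b and m+ k+ b+, are the double crossovers. Comparing them with the parentals, only the b allele has switched, so b is the middle locus and the order is m – b – k.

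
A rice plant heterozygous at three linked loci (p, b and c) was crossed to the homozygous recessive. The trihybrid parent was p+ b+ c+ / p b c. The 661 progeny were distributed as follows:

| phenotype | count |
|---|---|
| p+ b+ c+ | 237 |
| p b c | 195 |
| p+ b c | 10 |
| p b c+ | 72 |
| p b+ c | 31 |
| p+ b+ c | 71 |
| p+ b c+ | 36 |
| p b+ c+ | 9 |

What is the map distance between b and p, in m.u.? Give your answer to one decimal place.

13.0 m.u.

The two rarest classes, p b+ c+ and p+ b c, are the double crossovers. Comparing them with the parentals, only the p allele has switched, so p is the middle locus and the order is c – p – b.
Crossovers in the p–b interval produce the single-crossover classes p+ b c+ and p b+ c (36 + 31 = 67) plus the double crossovers (19).
RF(p–b) = (67 + 19) / 661 = 86/661 = 0.1301 → 13.0 m.u.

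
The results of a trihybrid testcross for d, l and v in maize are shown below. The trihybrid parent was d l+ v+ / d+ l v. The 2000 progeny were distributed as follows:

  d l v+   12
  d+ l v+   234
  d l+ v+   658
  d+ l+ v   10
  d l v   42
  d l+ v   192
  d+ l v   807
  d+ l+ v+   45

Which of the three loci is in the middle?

The two rarest classes, d l v+ and d+ l+ v, are the double crossovers. Comparing them with the parentals, only the l allele has switched, so l is the middle locus and the order is v – l – d.

l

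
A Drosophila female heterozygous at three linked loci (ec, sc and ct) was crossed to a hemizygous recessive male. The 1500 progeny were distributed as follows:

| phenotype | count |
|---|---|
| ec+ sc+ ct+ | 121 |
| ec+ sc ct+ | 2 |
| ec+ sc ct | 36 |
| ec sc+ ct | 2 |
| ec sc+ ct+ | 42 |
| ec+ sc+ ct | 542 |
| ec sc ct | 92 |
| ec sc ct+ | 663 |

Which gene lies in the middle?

The two most frequent reciprocal classes, ec+ sc+ ct and ec sc ct+, are the parental types, so the F1 was ec+ sc+ ct / ec sc ct+.
The two rarest classes, ec sc+ ct and ec+ sc ct+, are the double crossovers. Comparing them with the parentals, only the ec allele has switched, so ec is the middle locus and the order is sc – ec – ct.

ec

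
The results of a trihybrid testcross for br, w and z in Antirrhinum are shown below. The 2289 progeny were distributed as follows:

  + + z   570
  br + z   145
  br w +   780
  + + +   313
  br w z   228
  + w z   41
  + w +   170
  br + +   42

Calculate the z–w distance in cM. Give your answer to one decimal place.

The two most frequent reciprocal classes, + + z and br w +, are the parental types, so the F1 was + + z / br w +.
The two rarest classes, + w z and br + +, are the double crossovers. Comparing them with the parentals, only the w allele has switched, so w is the middle locus and the order is z – w – br.
Crossovers in the z–w interval produce the single-crossover classes + + + and br w z (313 + 228 = 541) plus the double crossovers (83).
RF(z–w) = (541 + 83) / 2289 = 624/2289 = 0.2726 → 27.3 cM.

27.3 cM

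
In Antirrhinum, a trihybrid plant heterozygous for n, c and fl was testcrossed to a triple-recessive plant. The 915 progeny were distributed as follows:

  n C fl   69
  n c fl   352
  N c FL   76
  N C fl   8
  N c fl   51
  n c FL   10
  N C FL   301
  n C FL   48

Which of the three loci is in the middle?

fl

The two most frequent reciprocal classes, n c fl and N C FL, are the parental types, so the F1 was n c fl / N C FL.
The two rarest classes, n c FL and N C fl, are the double crossovers. Comparing them with the parentals, only the fl allele has switched, so fl is the middle locus and the order is c – fl – n.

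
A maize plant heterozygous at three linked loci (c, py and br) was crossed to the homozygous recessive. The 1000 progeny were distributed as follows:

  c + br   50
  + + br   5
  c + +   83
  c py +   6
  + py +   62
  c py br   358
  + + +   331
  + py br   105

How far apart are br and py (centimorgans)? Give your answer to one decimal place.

12.3 centimorgans

The two most frequent reciprocal classes, + + + and c py br, are the parental types, so the F1 was + + + / c py br.
The two rarest classes, + + br and c py +, are the double crossovers. Comparing them with the parentals, only the br allele has switched, so br is the middle locus and the order is c – br – py.
Crossovers in the br–py interval produce the single-crossover classes + py + and c + br (62 + 50 = 112) plus the double crossovers (11).
RF(br–py) = (112 + 11) / 1000 = 123/1000 = 0.1230 → 12.3 centimorgans.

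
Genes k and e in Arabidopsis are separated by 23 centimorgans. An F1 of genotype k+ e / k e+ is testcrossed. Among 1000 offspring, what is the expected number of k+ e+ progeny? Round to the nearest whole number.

115

A map distance of 23 centimorgans corresponds to a recombination frequency of 0.230.
The F1 is k+ e / k e+, so k+ e+ is a recombinant gamete class with expected frequency r/2 = 0.230/2 = 0.1150.
Expected number = 0.1150 × 1000 = 115.00 ≈ 115.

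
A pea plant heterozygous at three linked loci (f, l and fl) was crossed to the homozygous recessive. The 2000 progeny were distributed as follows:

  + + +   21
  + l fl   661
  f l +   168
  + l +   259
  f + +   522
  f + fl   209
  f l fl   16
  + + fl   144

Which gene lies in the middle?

f

The two most frequent reciprocal classes, f + + and + l fl, are the parental types, so the F1 was f + + / + l fl.
The two rarest classes, + + + and f l fl, are the double crossovers. Comparing them with the parentals, only the f allele has switched, so f is the middle locus and the order is l – f – fl.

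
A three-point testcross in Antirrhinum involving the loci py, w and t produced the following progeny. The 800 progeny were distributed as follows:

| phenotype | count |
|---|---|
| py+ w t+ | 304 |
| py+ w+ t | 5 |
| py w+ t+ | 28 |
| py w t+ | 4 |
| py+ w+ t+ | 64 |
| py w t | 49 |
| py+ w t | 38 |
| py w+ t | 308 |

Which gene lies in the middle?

py

The two most frequent reciprocal classes, py+ w t+ and py w+ t, are the parental types, so the F1 was py+ w t+ / py w+ t.
The two rarest classes, py w t+ and py+ w+ t, are the double crossovers. Comparing them with the parentals, only the py allele has switched, so py is the middle locus and the order is t – py – w.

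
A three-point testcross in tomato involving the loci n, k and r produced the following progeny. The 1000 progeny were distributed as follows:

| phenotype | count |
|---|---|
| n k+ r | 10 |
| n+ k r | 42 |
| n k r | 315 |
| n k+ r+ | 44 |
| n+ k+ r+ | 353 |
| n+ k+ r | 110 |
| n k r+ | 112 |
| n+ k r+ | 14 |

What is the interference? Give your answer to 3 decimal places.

The two most frequent reciprocal classes, n+ k+ r+ and n k r, are the parental types, so the F1 was n+ k+ r+ / n k r.
The two rarest classes, n+ k r+ and n k+ r, are the double crossovers. Comparing them with the parentals, only the k allele has switched, so k is the middle locus and the order is n – k – r.
n–k: (86 + 24)/1000 = 0.1100; k–r: (222 + 24)/1000 = 0.2460.
Expected DCO frequency = 0.1100 × 0.2460 ≈ 0.02706; observed = 24/1000 ≈ 0.02400.
Coefficient of coincidence = 0.02400/0.02706 ≈ 0.887; interference = 1 − 0.887 = 0.113.

0.113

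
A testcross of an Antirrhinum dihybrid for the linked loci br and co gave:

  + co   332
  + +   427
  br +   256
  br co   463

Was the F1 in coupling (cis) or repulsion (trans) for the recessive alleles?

The two most frequent classes are + + (427) and br co (463); these are the parental (non-recombinant) types.
So the F1 carried + + on one chromosome and br co on the other — the recessive alleles are on the same chromosome (cis / coupling).

cis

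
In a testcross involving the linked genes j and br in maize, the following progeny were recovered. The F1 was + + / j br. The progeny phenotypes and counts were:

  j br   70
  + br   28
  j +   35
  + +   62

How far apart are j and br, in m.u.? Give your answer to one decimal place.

The recombinant classes are + br and j +: 28 + 35 = 63.
Recombination frequency = 63/195 = 0.3231 ≈ 32.3%, i.e. 32.3 m.u.

32.3 m.u.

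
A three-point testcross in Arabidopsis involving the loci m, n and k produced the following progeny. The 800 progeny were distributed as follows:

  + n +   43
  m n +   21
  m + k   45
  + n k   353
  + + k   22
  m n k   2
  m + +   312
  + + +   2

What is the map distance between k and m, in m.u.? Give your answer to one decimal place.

The two most frequent reciprocal classes, m + + and + n k, are the parental types, so the F1 was m + + / + n k.
The two rarest classes, + + + and m n k, are the double crossovers. Comparing them with the parentals, only the m allele has switched, so m is the middle locus and the order is n – m – k.
Crossovers in the m–k interval produce the single-crossover classes m + k and + n + (45 + 43 = 88) plus the double crossovers (4).
RF(m–k) = (88 + 4) / 800 = 92/800 = 0.1150 → 11.5 m.u.

11.5 m.u.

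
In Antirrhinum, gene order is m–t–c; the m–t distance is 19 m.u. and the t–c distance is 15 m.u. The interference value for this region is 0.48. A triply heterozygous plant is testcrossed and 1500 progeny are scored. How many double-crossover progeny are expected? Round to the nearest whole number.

22

Map distances give recombination frequencies of 0.190 and 0.150 for the two intervals.
With interference 0.48 (so coincidence = 0.52), expected double-crossover frequency = 0.190 × 0.150 × 0.52 = 0.01482.
Expected number = 0.01482 × 1500 = 22.23 ≈ 22.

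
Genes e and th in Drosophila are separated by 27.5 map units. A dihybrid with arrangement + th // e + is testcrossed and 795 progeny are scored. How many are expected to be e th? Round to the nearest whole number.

109

A map distance of 27.5 map units corresponds to a recombination frequency of 0.275.
The F1 is + th / e +, so e th is a recombinant gamete class with expected frequency r/2 = 0.275/2 = 0.1375.
Expected number = 0.1375 × 795 = 109.31 ≈ 109.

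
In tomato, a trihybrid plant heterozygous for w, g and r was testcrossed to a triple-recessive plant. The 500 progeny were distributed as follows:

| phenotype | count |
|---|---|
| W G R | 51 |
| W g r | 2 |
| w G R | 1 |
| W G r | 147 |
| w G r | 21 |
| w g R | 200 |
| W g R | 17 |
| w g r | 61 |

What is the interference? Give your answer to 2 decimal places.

The two most frequent reciprocal classes, w g R and W G r, are the parental types, so the F1 was w g R / W G r.
The two rarest classes, w G R and W g r, are the double crossovers. Comparing them with the parentals, only the g allele has switched, so g is the middle locus and the order is w – g – r.
w–g: (38 + 3)/500 = 0.0820; g–r: (112 + 3)/500 = 0.2300.
Expected DCO frequency = 0.0820 × 0.2300 ≈ 0.01886; observed = 3/500 ≈ 0.00600.
Coefficient of coincidence = 0.00600/0.01886 ≈ 0.32; interference = 1 − 0.32 = 0.68.

0.68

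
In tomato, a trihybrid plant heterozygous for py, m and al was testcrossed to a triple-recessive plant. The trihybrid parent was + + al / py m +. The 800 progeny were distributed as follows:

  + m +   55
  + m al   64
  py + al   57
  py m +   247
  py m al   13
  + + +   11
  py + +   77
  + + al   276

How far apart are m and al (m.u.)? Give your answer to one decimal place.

The two rarest classes, + + + and py m al, are the double crossovers. Comparing them with the parentals, only the al allele has switched, so al is the middle locus and the order is py – al – m.
Crossovers in the al–m interval produce the single-crossover classes + m al and py + + (64 + 77 = 141) plus the double crossovers (24).
RF(al–m) = (141 + 24) / 800 = 165/800 = 0.2062 → 20.6 m.u.

20.6 m.u.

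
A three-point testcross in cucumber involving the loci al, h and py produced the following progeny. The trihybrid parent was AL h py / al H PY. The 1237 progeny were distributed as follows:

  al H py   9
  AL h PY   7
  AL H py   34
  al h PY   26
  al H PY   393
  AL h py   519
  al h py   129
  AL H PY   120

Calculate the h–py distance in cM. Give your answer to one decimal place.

6.1 cM

The two rarest classes, AL h PY and al H py, are the double crossovers. Comparing them with the parentals, only the py allele has switched, so py is the middle locus and the order is h – py – al.
Crossovers in the h–py interval produce the single-crossover classes AL H py and al h PY (34 + 26 = 60) plus the double crossovers (16).
RF(h–py) = (60 + 16) / 1237 = 76/1237 = 0.0614 → 6.1 cM.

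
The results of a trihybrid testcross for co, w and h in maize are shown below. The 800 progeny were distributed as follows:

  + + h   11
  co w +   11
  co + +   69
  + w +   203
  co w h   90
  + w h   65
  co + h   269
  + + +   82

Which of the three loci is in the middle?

co

The two most frequent reciprocal classes, co + h and + w +, are the parental types, so the F1 was co + h / + w +.
The two rarest classes, + + h and co w +, are the double crossovers. Comparing them with the parentals, only the co allele has switched, so co is the middle locus and the order is w – co – h.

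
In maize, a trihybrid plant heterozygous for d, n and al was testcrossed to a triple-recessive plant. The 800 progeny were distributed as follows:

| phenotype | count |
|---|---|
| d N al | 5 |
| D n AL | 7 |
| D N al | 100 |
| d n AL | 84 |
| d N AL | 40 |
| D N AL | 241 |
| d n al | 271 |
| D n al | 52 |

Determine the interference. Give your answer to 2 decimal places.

0.53

The two most frequent reciprocal classes, d n al and D N AL, are the parental types, so the F1 was d n al / D N AL.
The two rarest classes, d N al and D n AL, are the double crossovers. Comparing them with the parentals, only the n allele has switched, so n is the middle locus and the order is al – n – d.
al–n: (184 + 12)/800 = 0.2450; n–d: (92 + 12)/800 = 0.1300.
Expected DCO frequency = 0.2450 × 0.1300 ≈ 0.03185; observed = 12/800 ≈ 0.01500.
Coefficient of coincidence = 0.01500/0.03185 ≈ 0.47; interference = 1 − 0.47 = 0.53.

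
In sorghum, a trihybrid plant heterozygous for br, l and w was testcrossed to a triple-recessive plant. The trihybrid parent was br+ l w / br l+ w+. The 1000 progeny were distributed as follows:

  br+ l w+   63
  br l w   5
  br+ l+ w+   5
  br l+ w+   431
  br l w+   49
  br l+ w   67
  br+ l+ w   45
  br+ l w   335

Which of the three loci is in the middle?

br

The two rarest classes, br l w and br+ l+ w+, are the double crossovers. Comparing them with the parentals, only the br allele has switched, so br is the middle locus and the order is l – br – w.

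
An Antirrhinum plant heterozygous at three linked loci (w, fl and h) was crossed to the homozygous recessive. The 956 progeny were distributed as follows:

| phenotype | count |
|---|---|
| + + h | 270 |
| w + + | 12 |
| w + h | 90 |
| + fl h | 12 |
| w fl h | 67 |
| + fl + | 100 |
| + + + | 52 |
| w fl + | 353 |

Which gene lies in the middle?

fl

The two most frequent reciprocal classes, + + h and w fl +, are the parental types, so the F1 was + + h / w fl +.
The two rarest classes, + fl h and w + +, are the double crossovers. Comparing them with the parentals, only the fl allele has switched, so fl is the middle locus and the order is h – fl – w.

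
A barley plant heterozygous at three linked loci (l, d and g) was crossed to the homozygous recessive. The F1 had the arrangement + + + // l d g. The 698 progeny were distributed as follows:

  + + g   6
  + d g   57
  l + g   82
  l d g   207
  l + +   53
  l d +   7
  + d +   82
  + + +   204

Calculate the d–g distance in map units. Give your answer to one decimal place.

25.4 map units

The two rarest classes, + + g and l d +, are the double crossovers. Comparing them with the parentals, only the g allele has switched, so g is the middle locus and the order is d – g – l.
Crossovers in the d–g interval produce the single-crossover classes + d + and l + g (82 + 82 = 164) plus the double crossovers (13).
RF(d–g) = (164 + 13) / 698 = 177/698 = 0.2536 → 25.4 map units.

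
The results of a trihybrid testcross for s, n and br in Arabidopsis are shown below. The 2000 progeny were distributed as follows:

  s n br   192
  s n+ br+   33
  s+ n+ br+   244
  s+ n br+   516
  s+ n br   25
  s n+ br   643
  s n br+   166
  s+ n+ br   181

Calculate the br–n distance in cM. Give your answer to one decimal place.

24.7 cM

The two most frequent reciprocal classes, s n+ br and s+ n br+, are the parental types, so the F1 was s n+ br / s+ n br+.
The two rarest classes, s n+ br+ and s+ n br, are the double crossovers. Comparing them with the parentals, only the br allele has switched, so br is the middle locus and the order is s – br – n.
Crossovers in the br–n interval produce the single-crossover classes s n br and s+ n+ br+ (192 + 244 = 436) plus the double crossovers (58).
RF(br–n) = (436 + 58) / 2000 = 494/2000 = 0.2470 → 24.7 cM.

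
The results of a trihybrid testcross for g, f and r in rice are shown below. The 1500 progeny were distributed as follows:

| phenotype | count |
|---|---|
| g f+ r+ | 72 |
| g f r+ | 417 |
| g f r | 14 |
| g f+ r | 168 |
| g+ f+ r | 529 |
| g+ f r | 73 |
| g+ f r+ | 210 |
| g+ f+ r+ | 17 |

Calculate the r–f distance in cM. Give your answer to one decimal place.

11.7 cM

The two most frequent reciprocal classes, g f r+ and g+ f+ r, are the parental types, so the F1 was g f r+ / g+ f+ r.
The two rarest classes, g f r and g+ f+ r+, are the double crossovers. Comparing them with the parentals, only the r allele has switched, so r is the middle locus and the order is f – r – g.
Crossovers in the f–r interval produce the single-crossover classes g f+ r+ and g+ f r (72 + 73 = 145) plus the double crossovers (31).
RF(f–r) = (145 + 31) / 1500 = 176/1500 = 0.1173 → 11.7 cM.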